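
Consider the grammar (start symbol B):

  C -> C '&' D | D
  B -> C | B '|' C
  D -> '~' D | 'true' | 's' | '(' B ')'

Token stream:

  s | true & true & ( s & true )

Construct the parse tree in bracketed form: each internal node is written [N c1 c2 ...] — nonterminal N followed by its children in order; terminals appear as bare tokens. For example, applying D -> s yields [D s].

[B [B [C [D s]]] | [C [C [C [D true]] & [D true]] & [D ( [B [C [C [D s]] & [D true]]] )]]]

B
B | C
C | C
D | C
s | C
s | C & D
s | C & D & D
s | D & D & D
s | true & D & D
s | true & true & D
s | true & true & ( B )
s | true & true & ( C )
s | true & true & ( C & D )
s | true & true & ( D & D )
s | true & true & ( s & D )
s | true & true & ( s & true )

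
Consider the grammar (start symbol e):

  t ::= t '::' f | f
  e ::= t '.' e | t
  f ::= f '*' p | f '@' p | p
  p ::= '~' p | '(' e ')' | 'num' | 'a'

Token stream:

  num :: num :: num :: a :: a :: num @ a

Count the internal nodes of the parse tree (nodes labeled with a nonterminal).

[e [t [t [t [t [t [t [f [p num]]] :: [f [p num]]] :: [f [p num]]] :: [f [p a]]] :: [f [p a]]] :: [f [f [p num]] @ [p a]]]]

21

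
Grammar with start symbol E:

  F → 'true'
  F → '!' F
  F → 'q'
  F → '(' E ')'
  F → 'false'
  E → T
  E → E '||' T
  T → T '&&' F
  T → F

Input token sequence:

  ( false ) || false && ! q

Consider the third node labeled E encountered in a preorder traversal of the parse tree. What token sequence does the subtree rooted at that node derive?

false

[E [E [T [F ( [E [T [F false]]] )]]] || [T [T [F false]] && [F ! [F q]]]]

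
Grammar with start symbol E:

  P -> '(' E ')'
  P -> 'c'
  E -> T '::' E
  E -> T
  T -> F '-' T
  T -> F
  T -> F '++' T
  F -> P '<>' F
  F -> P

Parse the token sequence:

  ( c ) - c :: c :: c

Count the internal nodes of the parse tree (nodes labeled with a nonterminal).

[E [T [F [P ( [E [T [F [P c]]]] )]] - [T [F [P c]]]] :: [E [T [F [P c]]] :: [E [T [F [P c]]]]]]

19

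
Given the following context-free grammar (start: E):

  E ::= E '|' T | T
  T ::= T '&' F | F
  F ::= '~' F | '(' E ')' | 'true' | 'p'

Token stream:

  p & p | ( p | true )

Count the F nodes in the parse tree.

[E [E [T [T [F p]] & [F p]]] | [T [F ( [E [E [T [F p]]] | [T [F true]]] )]]]

5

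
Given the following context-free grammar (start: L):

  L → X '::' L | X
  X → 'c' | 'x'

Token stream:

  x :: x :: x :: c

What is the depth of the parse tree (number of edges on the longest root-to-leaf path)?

[L [X x] :: [L [X x] :: [L [X x] :: [L [X c]]]]]

5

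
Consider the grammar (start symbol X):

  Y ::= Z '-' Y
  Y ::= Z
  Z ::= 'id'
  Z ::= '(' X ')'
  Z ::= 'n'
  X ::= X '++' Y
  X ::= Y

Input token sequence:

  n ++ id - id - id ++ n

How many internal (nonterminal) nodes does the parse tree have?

[X [X [X [Y [Z n]]] ++ [Y [Z id] - [Y [Z id] - [Y [Z id]]]]] ++ [Y [Z n]]]

13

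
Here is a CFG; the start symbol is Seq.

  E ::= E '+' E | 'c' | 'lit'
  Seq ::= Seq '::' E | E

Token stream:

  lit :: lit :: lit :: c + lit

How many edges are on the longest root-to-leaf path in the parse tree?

[Seq [Seq [Seq [Seq [E lit]] :: [E lit]] :: [E lit]] :: [E [E c] + [E lit]]]

5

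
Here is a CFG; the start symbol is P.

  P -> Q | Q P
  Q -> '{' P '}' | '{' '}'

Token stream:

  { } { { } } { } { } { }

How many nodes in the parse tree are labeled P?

6

[P [Q { }] [P [Q { [P [Q { }]] }] [P [Q { }] [P [Q { }] [P [Q { }]]]]]]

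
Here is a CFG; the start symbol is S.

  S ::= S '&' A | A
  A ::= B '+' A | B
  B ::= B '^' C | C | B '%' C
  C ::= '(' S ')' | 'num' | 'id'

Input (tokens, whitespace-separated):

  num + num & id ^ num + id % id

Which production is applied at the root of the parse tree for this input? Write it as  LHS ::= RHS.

[S [S [A [B [C num]] + [A [B [C num]]]]] & [A [B [B [C id]] ^ [C num]] + [A [B [B [C id]] % [C id]]]]]

S ::= S '&' A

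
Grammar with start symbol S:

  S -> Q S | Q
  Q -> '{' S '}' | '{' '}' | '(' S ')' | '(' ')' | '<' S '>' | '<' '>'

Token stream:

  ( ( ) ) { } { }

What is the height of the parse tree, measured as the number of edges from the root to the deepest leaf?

[S [Q ( [S [Q ( )]] )] [S [Q { }] [S [Q { }]]]]

4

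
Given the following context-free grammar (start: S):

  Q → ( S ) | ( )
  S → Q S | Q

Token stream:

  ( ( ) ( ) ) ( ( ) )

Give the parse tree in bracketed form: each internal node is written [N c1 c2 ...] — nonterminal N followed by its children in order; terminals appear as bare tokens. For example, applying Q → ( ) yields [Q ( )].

S
Q S
( S ) S
( Q S ) S
( ( ) S ) S
( ( ) Q ) S
( ( ) ( ) ) S
( ( ) ( ) ) Q
( ( ) ( ) ) ( S )
( ( ) ( ) ) ( Q )
( ( ) ( ) ) ( ( ) )

[S [Q ( [S [Q ( )] [S [Q ( )]]] )] [S [Q ( [S [Q ( )]] )]]]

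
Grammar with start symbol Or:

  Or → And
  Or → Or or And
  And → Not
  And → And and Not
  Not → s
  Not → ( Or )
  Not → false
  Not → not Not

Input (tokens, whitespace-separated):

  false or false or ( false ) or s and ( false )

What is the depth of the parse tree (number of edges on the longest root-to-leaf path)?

7

[Or [Or [Or [Or [And [Not false]]] or [And [Not false]]] or [And [Not ( [Or [And [Not false]]] )]]] or [And [And [Not s]] and [Not ( [Or [And [Not false]]] )]]]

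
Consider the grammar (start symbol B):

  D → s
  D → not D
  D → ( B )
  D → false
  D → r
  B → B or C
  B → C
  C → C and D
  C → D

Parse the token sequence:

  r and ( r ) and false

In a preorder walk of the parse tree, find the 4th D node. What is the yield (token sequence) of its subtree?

false

[B [C [C [C [D r]] and [D ( [B [C [D r]]] )]] and [D false]]]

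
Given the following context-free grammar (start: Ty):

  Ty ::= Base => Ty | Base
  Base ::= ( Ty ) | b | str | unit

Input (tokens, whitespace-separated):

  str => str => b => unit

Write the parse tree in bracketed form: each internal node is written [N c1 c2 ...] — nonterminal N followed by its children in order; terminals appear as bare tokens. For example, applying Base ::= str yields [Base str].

Ty
Base => Ty
str => Ty
str => Base => Ty
str => str => Ty
str => str => Base => Ty
str => str => b => Ty
str => str => b => Base
str => str => b => unit

[Ty [Base str] => [Ty [Base str] => [Ty [Base b] => [Ty [Base unit]]]]]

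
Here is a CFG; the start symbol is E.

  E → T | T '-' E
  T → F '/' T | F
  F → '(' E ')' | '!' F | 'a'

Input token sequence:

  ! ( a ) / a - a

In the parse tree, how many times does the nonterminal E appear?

3

[E [T [F ! [F ( [E [T [F a]]] )]] / [T [F a]]] - [E [T [F a]]]]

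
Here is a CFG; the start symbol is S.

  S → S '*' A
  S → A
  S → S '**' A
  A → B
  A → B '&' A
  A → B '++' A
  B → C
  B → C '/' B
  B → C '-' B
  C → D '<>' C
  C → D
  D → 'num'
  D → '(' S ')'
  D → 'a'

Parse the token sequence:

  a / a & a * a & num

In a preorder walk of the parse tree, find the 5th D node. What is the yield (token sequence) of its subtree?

[S [S [A [B [C [D a]] / [B [C [D a]]]] & [A [B [C [D a]]]]]] * [A [B [C [D a]]] & [A [B [C [D num]]]]]]

num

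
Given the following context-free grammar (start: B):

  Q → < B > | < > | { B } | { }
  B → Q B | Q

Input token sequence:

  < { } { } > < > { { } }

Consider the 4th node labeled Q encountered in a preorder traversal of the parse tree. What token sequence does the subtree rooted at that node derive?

[B [Q < [B [Q { }] [B [Q { }]]] >] [B [Q < >] [B [Q { [B [Q { }]] }]]]]

< >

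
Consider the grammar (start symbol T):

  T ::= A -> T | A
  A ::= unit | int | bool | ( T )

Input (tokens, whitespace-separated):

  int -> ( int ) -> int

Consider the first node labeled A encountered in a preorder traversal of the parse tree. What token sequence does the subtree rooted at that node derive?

int

[T [A int] -> [T [A ( [T [A int]] )] -> [T [A int]]]]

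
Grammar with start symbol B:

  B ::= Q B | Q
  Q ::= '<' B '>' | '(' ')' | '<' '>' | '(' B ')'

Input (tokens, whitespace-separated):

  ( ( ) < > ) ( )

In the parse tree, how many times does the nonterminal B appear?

4

[B [Q ( [B [Q ( )] [B [Q < >]]] )] [B [Q ( )]]]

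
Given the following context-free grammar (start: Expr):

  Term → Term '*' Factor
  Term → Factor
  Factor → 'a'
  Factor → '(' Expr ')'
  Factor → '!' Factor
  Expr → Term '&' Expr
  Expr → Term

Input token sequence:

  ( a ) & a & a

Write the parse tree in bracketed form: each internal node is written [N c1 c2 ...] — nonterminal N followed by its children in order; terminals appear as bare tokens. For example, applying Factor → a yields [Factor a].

Expr
Term & Expr
Factor & Expr
( Expr ) & Expr
( Term ) & Expr
( Factor ) & Expr
( a ) & Expr
( a ) & Term & Expr
( a ) & Factor & Expr
( a ) & a & Expr
( a ) & a & Term
( a ) & a & Factor
( a ) & a & a

[Expr [Term [Factor ( [Expr [Term [Factor a]]] )]] & [Expr [Term [Factor a]] & [Expr [Term [Factor a]]]]]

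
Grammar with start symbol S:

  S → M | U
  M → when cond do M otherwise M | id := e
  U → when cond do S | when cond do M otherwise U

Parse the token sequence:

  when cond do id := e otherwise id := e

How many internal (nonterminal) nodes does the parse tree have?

[S [M when cond do [M id := e] otherwise [M id := e]]]

4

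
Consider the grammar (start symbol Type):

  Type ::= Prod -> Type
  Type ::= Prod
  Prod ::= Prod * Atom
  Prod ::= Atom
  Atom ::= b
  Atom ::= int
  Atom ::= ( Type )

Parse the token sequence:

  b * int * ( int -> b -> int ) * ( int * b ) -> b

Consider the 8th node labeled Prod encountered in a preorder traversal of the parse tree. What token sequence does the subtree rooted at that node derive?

[Type [Prod [Prod [Prod [Prod [Atom b]] * [Atom int]] * [Atom ( [Type [Prod [Atom int]] -> [Type [Prod [Atom b]] -> [Type [Prod [Atom int]]]]] )]] * [Atom ( [Type [Prod [Prod [Atom int]] * [Atom b]]] )]] -> [Type [Prod [Atom b]]]]

int * b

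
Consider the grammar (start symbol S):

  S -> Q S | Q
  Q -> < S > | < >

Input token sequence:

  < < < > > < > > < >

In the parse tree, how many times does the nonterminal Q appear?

5

[S [Q < [S [Q < [S [Q < >]] >] [S [Q < >]]] >] [S [Q < >]]]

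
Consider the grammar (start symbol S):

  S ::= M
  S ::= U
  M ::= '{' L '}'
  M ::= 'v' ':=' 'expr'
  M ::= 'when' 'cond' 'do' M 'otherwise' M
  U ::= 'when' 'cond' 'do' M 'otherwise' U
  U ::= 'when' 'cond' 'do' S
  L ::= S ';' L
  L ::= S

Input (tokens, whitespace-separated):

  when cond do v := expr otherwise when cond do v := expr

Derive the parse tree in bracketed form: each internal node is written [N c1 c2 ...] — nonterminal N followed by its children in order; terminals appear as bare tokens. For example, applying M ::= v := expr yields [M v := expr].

[S [U when cond do [M v := expr] otherwise [U when cond do [S [M v := expr]]]]]

S
U
when cond do M otherwise U
when cond do v := expr otherwise U
when cond do v := expr otherwise when cond do S
when cond do v := expr otherwise when cond do M
when cond do v := expr otherwise when cond do v := expr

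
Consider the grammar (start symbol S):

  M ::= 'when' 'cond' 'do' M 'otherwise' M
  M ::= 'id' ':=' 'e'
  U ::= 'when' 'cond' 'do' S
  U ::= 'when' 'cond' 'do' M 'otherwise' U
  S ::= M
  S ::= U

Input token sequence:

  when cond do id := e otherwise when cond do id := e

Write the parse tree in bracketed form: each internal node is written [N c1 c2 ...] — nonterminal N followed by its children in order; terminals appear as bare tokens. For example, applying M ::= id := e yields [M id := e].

S
U
when cond do M otherwise U
when cond do id := e otherwise U
when cond do id := e otherwise when cond do S
when cond do id := e otherwise when cond do M
when cond do id := e otherwise when cond do id := e

[S [U when cond do [M id := e] otherwise [U when cond do [S [M id := e]]]]]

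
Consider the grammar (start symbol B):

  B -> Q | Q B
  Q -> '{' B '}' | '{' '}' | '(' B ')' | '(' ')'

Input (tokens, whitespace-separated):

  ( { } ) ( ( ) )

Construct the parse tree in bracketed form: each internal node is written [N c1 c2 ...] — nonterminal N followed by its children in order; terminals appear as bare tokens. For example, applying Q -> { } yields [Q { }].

B
Q B
( B ) B
( Q ) B
( { } ) B
( { } ) Q
( { } ) ( B )
( { } ) ( Q )
( { } ) ( ( ) )

[B [Q ( [B [Q { }]] )] [B [Q ( [B [Q ( )]] )]]]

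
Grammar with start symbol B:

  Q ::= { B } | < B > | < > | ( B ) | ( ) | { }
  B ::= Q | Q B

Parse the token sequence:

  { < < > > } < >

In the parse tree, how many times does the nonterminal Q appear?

[B [Q { [B [Q < [B [Q < >]] >]] }] [B [Q < >]]]

4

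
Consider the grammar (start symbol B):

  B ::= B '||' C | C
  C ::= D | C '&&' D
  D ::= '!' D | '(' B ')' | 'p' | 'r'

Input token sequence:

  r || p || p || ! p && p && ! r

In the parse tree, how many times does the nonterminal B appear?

4

[B [B [B [B [C [D r]]] || [C [D p]]] || [C [D p]]] || [C [C [C [D ! [D p]]] && [D p]] && [D ! [D r]]]]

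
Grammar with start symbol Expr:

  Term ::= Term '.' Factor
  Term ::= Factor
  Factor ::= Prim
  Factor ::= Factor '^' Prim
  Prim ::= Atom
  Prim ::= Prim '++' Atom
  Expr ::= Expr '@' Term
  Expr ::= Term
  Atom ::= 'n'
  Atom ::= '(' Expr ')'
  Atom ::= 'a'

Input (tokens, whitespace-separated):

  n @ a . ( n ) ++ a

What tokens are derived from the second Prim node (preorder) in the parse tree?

[Expr [Expr [Term [Factor [Prim [Atom n]]]]] @ [Term [Term [Factor [Prim [Atom a]]]] . [Factor [Prim [Prim [Atom ( [Expr [Term [Factor [Prim [Atom n]]]]] )]] ++ [Atom a]]]]]

a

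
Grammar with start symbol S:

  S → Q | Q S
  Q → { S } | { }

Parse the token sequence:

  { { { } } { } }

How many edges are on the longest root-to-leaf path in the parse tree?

[S [Q { [S [Q { [S [Q { }]] }] [S [Q { }]]] }]]

6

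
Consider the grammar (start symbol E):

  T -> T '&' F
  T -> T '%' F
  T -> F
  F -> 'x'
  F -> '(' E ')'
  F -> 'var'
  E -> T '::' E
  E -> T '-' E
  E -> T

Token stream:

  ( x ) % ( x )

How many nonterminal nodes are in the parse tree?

[E [T [T [F ( [E [T [F x]]] )]] % [F ( [E [T [F x]]] )]]]

11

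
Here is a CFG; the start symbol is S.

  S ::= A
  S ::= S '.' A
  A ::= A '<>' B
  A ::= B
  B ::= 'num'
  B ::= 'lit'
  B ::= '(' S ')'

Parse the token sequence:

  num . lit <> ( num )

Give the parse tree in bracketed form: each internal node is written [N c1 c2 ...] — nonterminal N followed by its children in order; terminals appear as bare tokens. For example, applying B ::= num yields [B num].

S
S . A
A . A
B . A
num . A
num . A <> B
num . B <> B
num . lit <> B
num . lit <> ( S )
num . lit <> ( A )
num . lit <> ( B )
num . lit <> ( num )

[S [S [A [B num]]] . [A [A [B lit]] <> [B ( [S [A [B num]]] )]]]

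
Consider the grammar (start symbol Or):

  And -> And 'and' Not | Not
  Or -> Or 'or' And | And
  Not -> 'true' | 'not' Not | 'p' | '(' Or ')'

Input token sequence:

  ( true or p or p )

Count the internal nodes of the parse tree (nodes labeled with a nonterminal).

12

[Or [And [Not ( [Or [Or [Or [And [Not true]]] or [And [Not p]]] or [And [Not p]]] )]]]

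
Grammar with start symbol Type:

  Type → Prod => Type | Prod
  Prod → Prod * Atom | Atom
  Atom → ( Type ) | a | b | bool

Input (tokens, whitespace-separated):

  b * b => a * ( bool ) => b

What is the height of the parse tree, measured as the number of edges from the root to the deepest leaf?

[Type [Prod [Prod [Atom b]] * [Atom b]] => [Type [Prod [Prod [Atom a]] * [Atom ( [Type [Prod [Atom bool]]] )]] => [Type [Prod [Atom b]]]]]

7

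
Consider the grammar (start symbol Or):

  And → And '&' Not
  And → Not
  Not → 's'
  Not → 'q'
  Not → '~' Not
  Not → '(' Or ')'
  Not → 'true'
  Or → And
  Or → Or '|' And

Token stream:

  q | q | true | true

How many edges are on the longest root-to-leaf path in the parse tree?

[Or [Or [Or [Or [And [Not q]]] | [And [Not q]]] | [And [Not true]]] | [And [Not true]]]

6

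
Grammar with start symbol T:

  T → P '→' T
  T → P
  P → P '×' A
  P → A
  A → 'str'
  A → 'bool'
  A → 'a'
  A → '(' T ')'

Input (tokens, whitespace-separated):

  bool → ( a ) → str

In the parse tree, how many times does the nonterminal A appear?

[T [P [A bool]] → [T [P [A ( [T [P [A a]]] )]] → [T [P [A str]]]]]

4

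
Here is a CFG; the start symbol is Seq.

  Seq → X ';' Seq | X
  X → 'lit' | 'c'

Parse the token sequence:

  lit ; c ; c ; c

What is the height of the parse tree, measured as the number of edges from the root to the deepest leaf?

5

[Seq [X lit] ; [Seq [X c] ; [Seq [X c] ; [Seq [X c]]]]]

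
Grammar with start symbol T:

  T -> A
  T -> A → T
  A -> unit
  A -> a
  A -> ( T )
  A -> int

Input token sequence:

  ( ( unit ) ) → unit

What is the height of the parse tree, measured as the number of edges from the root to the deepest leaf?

6

[T [A ( [T [A ( [T [A unit]] )]] )] → [T [A unit]]]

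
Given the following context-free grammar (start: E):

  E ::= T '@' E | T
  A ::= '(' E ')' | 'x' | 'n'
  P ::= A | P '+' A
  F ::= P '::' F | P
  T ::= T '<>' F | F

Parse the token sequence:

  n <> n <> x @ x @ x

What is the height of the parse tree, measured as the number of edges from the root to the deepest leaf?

7

[E [T [T [T [F [P [A n]]]] <> [F [P [A n]]]] <> [F [P [A x]]]] @ [E [T [F [P [A x]]]] @ [E [T [F [P [A x]]]]]]]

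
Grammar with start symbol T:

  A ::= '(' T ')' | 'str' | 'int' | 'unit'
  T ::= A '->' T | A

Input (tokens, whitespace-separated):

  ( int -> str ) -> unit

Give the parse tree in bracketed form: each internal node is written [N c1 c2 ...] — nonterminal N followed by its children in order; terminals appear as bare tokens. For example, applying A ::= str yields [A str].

T
A -> T
( T ) -> T
( A -> T ) -> T
( int -> T ) -> T
( int -> A ) -> T
( int -> str ) -> T
( int -> str ) -> A
( int -> str ) -> unit

[T [A ( [T [A int] -> [T [A str]]] )] -> [T [A unit]]]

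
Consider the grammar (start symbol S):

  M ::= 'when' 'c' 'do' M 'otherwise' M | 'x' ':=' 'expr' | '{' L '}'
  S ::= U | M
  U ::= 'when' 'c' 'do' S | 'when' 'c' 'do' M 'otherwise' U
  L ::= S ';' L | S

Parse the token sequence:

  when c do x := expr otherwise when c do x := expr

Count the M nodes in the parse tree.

2

[S [U when c do [M x := expr] otherwise [U when c do [S [M x := expr]]]]]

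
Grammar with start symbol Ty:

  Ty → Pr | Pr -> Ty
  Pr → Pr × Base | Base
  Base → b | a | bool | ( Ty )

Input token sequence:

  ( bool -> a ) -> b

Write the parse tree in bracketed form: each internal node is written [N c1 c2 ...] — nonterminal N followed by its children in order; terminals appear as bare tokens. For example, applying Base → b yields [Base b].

[Ty [Pr [Base ( [Ty [Pr [Base bool]] -> [Ty [Pr [Base a]]]] )]] -> [Ty [Pr [Base b]]]]

Ty
Pr -> Ty
Base -> Ty
( Ty ) -> Ty
( Pr -> Ty ) -> Ty
( Base -> Ty ) -> Ty
( bool -> Ty ) -> Ty
( bool -> Pr ) -> Ty
( bool -> Base ) -> Ty
( bool -> a ) -> Ty
( bool -> a ) -> Pr
( bool -> a ) -> Base
( bool -> a ) -> b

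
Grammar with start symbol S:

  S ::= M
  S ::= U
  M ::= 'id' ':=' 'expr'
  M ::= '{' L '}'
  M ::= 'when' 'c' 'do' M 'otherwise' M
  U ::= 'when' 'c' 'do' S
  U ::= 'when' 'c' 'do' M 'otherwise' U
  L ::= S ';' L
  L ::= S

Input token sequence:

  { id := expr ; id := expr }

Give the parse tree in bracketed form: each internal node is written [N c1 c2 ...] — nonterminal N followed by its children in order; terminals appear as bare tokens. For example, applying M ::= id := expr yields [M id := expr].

[S [M { [L [S [M id := expr]] ; [L [S [M id := expr]]]] }]]

S
M
{ L }
{ S ; L }
{ M ; L }
{ id := expr ; L }
{ id := expr ; S }
{ id := expr ; M }
{ id := expr ; id := expr }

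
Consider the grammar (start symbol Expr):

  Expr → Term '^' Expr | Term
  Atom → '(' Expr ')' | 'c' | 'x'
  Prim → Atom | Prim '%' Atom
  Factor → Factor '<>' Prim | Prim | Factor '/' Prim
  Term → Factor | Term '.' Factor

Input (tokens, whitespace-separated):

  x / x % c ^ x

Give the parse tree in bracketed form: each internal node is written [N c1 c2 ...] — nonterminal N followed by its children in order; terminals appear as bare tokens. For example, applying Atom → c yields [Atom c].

[Expr [Term [Factor [Factor [Prim [Atom x]]] / [Prim [Prim [Atom x]] % [Atom c]]]] ^ [Expr [Term [Factor [Prim [Atom x]]]]]]

Expr
Term ^ Expr
Factor ^ Expr
Factor / Prim ^ Expr
Prim / Prim ^ Expr
Atom / Prim ^ Expr
x / Prim ^ Expr
x / Prim % Atom ^ Expr
x / Atom % Atom ^ Expr
x / x % Atom ^ Expr
x / x % c ^ Expr
x / x % c ^ Term
x / x % c ^ Factor
x / x % c ^ Prim
x / x % c ^ Atom
x / x % c ^ x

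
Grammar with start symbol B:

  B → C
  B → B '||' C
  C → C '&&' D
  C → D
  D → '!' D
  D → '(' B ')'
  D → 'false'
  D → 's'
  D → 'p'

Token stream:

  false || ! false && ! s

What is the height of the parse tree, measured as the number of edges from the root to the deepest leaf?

5

[B [B [C [D false]]] || [C [C [D ! [D false]]] && [D ! [D s]]]]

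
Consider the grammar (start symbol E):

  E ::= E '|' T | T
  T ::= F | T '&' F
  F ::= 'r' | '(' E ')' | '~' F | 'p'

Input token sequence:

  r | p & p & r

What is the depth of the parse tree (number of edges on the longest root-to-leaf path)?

[E [E [T [F r]]] | [T [T [T [F p]] & [F p]] & [F r]]]

5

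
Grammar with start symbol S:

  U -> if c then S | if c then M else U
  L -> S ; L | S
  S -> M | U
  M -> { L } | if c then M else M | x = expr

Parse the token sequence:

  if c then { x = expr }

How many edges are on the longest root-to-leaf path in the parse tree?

7

[S [U if c then [S [M { [L [S [M x = expr]]] }]]]]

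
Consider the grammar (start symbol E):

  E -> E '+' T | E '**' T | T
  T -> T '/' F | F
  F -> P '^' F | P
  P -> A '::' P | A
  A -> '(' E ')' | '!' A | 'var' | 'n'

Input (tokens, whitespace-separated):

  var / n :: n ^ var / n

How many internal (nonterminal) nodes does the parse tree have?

18

[E [T [T [T [F [P [A var]]]] / [F [P [A n] :: [P [A n]]] ^ [F [P [A var]]]]] / [F [P [A n]]]]]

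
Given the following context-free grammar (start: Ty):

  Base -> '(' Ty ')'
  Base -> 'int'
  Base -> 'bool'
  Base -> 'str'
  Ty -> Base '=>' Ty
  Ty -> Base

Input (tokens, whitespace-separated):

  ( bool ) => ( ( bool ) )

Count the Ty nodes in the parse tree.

5

[Ty [Base ( [Ty [Base bool]] )] => [Ty [Base ( [Ty [Base ( [Ty [Base bool]] )]] )]]]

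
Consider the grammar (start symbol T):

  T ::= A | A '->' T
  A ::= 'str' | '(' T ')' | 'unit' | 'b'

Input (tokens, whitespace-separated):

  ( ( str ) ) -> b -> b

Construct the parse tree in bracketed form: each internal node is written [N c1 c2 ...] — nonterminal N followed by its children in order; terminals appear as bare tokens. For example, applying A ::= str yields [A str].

T
A -> T
( T ) -> T
( A ) -> T
( ( T ) ) -> T
( ( A ) ) -> T
( ( str ) ) -> T
( ( str ) ) -> A -> T
( ( str ) ) -> b -> T
( ( str ) ) -> b -> A
( ( str ) ) -> b -> b

[T [A ( [T [A ( [T [A str]] )]] )] -> [T [A b] -> [T [A b]]]]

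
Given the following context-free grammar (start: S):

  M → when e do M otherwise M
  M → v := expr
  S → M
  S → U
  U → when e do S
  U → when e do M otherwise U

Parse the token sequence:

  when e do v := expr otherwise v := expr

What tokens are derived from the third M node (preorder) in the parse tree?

v := expr

[S [M when e do [M v := expr] otherwise [M v := expr]]]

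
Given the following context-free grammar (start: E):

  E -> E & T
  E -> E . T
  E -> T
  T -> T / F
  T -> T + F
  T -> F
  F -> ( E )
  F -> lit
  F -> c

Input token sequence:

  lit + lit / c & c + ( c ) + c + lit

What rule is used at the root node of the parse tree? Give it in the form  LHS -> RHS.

E -> E & T

[E [E [T [T [T [F lit]] + [F lit]] / [F c]]] & [T [T [T [T [F c]] + [F ( [E [T [F c]]] )]] + [F c]] + [F lit]]]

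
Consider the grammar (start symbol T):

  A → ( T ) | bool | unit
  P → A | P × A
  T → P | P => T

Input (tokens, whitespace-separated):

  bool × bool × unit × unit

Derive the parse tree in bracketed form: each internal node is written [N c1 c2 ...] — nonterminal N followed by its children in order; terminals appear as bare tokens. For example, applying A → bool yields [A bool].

T
P
P × A
P × A × A
P × A × A × A
A × A × A × A
bool × A × A × A
bool × bool × A × A
bool × bool × unit × A
bool × bool × unit × unit

[T [P [P [P [P [A bool]] × [A bool]] × [A unit]] × [A unit]]]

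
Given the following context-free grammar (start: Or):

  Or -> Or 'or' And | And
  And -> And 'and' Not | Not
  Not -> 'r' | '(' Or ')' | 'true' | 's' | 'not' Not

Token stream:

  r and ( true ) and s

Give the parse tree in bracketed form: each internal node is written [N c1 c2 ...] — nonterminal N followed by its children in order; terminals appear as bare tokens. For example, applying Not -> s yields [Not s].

Or
And
And and Not
And and Not and Not
Not and Not and Not
r and Not and Not
r and ( Or ) and Not
r and ( And ) and Not
r and ( Not ) and Not
r and ( true ) and Not
r and ( true ) and s

[Or [And [And [And [Not r]] and [Not ( [Or [And [Not true]]] )]] and [Not s]]]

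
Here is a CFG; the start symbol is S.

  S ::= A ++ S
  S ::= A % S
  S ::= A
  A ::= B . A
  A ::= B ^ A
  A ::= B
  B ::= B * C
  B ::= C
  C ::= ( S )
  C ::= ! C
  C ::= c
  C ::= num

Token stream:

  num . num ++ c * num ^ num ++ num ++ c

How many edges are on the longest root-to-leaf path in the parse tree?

[S [A [B [C num]] . [A [B [C num]]]] ++ [S [A [B [B [C c]] * [C num]] ^ [A [B [C num]]]] ++ [S [A [B [C num]]] ++ [S [A [B [C c]]]]]]]

7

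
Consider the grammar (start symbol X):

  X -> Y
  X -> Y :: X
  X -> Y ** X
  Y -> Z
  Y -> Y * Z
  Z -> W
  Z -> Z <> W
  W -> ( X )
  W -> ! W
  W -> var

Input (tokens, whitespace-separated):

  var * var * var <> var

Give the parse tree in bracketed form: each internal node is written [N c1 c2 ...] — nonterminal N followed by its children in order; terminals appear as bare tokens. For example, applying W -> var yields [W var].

[X [Y [Y [Y [Z [W var]]] * [Z [W var]]] * [Z [Z [W var]] <> [W var]]]]

X
Y
Y * Z
Y * Z * Z
Z * Z * Z
W * Z * Z
var * Z * Z
var * W * Z
var * var * Z
var * var * Z <> W
var * var * W <> W
var * var * var <> W
var * var * var <> var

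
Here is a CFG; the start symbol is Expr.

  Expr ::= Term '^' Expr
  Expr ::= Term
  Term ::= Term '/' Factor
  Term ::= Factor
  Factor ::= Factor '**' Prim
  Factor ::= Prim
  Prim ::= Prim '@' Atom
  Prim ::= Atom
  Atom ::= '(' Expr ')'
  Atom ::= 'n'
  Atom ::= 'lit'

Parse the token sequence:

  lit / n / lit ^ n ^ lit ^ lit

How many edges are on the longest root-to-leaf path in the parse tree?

[Expr [Term [Term [Term [Factor [Prim [Atom lit]]]] / [Factor [Prim [Atom n]]]] / [Factor [Prim [Atom lit]]]] ^ [Expr [Term [Factor [Prim [Atom n]]]] ^ [Expr [Term [Factor [Prim [Atom lit]]]] ^ [Expr [Term [Factor [Prim [Atom lit]]]]]]]]

8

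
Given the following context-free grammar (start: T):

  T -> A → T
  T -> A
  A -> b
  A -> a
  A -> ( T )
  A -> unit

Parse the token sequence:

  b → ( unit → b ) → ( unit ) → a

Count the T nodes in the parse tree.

[T [A b] → [T [A ( [T [A unit] → [T [A b]]] )] → [T [A ( [T [A unit]] )] → [T [A a]]]]]

7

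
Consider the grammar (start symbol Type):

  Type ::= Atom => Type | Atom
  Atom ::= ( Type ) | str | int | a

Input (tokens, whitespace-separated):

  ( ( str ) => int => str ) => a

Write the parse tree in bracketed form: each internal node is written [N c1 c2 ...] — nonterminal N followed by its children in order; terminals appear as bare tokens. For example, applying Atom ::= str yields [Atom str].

Type
Atom => Type
( Type ) => Type
( Atom => Type ) => Type
( ( Type ) => Type ) => Type
( ( Atom ) => Type ) => Type
( ( str ) => Type ) => Type
( ( str ) => Atom => Type ) => Type
( ( str ) => int => Type ) => Type
( ( str ) => int => Atom ) => Type
( ( str ) => int => str ) => Type
( ( str ) => int => str ) => Atom
( ( str ) => int => str ) => a

[Type [Atom ( [Type [Atom ( [Type [Atom str]] )] => [Type [Atom int] => [Type [Atom str]]]] )] => [Type [Atom a]]]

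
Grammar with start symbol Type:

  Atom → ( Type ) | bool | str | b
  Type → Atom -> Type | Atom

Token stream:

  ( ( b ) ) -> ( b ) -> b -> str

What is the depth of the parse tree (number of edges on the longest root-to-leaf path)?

[Type [Atom ( [Type [Atom ( [Type [Atom b]] )]] )] -> [Type [Atom ( [Type [Atom b]] )] -> [Type [Atom b] -> [Type [Atom str]]]]]

6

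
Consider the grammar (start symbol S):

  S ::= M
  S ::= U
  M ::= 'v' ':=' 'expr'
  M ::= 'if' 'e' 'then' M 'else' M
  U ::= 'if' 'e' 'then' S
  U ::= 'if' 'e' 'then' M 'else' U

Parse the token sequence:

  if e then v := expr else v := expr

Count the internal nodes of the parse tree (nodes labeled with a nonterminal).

[S [M if e then [M v := expr] else [M v := expr]]]

4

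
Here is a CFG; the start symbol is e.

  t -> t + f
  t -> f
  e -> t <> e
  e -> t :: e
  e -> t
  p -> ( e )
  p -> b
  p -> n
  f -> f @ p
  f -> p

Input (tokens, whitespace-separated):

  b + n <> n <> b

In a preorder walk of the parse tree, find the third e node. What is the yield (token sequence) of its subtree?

[e [t [t [f [p b]]] + [f [p n]]] <> [e [t [f [p n]]] <> [e [t [f [p b]]]]]]

b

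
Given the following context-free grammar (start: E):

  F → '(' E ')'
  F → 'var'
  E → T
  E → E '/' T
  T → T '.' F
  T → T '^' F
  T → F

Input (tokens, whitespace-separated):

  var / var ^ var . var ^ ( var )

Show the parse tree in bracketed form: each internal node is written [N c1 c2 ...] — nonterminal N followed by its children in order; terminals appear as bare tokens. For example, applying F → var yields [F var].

[E [E [T [F var]]] / [T [T [T [T [F var]] ^ [F var]] . [F var]] ^ [F ( [E [T [F var]]] )]]]

E
E / T
T / T
F / T
var / T
var / T ^ F
var / T . F ^ F
var / T ^ F . F ^ F
var / F ^ F . F ^ F
var / var ^ F . F ^ F
var / var ^ var . F ^ F
var / var ^ var . var ^ F
var / var ^ var . var ^ ( E )
var / var ^ var . var ^ ( T )
var / var ^ var . var ^ ( F )
var / var ^ var . var ^ ( var )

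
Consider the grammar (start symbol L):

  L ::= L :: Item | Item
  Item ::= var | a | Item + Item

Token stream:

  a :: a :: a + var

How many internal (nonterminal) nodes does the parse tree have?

8

[L [L [L [Item a]] :: [Item a]] :: [Item [Item a] + [Item var]]]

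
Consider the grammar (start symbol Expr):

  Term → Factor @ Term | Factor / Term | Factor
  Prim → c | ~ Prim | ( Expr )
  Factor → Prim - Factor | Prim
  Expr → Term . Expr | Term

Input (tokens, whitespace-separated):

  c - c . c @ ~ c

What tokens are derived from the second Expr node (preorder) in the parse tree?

c @ ~ c

[Expr [Term [Factor [Prim c] - [Factor [Prim c]]]] . [Expr [Term [Factor [Prim c]] @ [Term [Factor [Prim ~ [Prim c]]]]]]]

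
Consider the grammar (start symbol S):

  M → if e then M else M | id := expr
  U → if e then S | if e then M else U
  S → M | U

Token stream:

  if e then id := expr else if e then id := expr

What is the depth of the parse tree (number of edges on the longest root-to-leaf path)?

5

[S [U if e then [M id := expr] else [U if e then [S [M id := expr]]]]]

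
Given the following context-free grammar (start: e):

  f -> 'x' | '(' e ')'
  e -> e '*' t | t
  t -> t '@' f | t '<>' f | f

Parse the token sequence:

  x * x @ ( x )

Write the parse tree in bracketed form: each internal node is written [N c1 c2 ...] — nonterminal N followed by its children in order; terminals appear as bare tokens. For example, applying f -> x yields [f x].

e
e * t
t * t
f * t
x * t
x * t @ f
x * f @ f
x * x @ f
x * x @ ( e )
x * x @ ( t )
x * x @ ( f )
x * x @ ( x )

[e [e [t [f x]]] * [t [t [f x]] @ [f ( [e [t [f x]]] )]]]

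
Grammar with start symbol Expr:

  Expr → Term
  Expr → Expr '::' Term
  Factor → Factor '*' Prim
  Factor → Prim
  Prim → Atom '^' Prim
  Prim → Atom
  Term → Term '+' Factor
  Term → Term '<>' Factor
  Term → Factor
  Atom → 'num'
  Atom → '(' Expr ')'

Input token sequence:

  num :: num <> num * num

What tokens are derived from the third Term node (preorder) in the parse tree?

[Expr [Expr [Term [Factor [Prim [Atom num]]]]] :: [Term [Term [Factor [Prim [Atom num]]]] <> [Factor [Factor [Prim [Atom num]]] * [Prim [Atom num]]]]]

num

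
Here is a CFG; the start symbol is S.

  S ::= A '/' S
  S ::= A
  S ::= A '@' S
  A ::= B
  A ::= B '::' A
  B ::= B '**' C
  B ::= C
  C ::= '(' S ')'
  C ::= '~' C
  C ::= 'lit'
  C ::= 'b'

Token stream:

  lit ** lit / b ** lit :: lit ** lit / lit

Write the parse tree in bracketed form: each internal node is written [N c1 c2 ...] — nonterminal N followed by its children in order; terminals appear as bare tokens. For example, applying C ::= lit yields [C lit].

S
A / S
B / S
B ** C / S
C ** C / S
lit ** C / S
lit ** lit / S
lit ** lit / A / S
lit ** lit / B :: A / S
lit ** lit / B ** C :: A / S
lit ** lit / C ** C :: A / S
lit ** lit / b ** C :: A / S
lit ** lit / b ** lit :: A / S
lit ** lit / b ** lit :: B / S
lit ** lit / b ** lit :: B ** C / S
lit ** lit / b ** lit :: C ** C / S
lit ** lit / b ** lit :: lit ** C / S
lit ** lit / b ** lit :: lit ** lit / S
lit ** lit / b ** lit :: lit ** lit / A
lit ** lit / b ** lit :: lit ** lit / B
lit ** lit / b ** lit :: lit ** lit / C
lit ** lit / b ** lit :: lit ** lit / lit

[S [A [B [B [C lit]] ** [C lit]]] / [S [A [B [B [C b]] ** [C lit]] :: [A [B [B [C lit]] ** [C lit]]]] / [S [A [B [C lit]]]]]]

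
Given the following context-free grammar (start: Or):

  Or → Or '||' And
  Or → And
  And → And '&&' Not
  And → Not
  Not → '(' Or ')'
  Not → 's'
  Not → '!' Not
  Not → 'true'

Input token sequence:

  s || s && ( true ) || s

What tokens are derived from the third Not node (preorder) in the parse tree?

[Or [Or [Or [And [Not s]]] || [And [And [Not s]] && [Not ( [Or [And [Not true]]] )]]] || [And [Not s]]]

( true )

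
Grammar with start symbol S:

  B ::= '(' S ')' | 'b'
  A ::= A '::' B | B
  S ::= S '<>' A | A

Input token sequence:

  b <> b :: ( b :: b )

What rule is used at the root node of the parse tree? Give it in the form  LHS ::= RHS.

S ::= S '<>' A

[S [S [A [B b]]] <> [A [A [B b]] :: [B ( [S [A [A [B b]] :: [B b]]] )]]]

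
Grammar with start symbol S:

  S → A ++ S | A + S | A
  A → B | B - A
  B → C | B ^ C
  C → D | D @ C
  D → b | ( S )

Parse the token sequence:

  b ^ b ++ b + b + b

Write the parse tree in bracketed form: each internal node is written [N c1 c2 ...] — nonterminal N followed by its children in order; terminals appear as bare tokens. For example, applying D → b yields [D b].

S
A ++ S
B ++ S
B ^ C ++ S
C ^ C ++ S
D ^ C ++ S
b ^ C ++ S
b ^ D ++ S
b ^ b ++ S
b ^ b ++ A + S
b ^ b ++ B + S
b ^ b ++ C + S
b ^ b ++ D + S
b ^ b ++ b + S
b ^ b ++ b + A + S
b ^ b ++ b + B + S
b ^ b ++ b + C + S
b ^ b ++ b + D + S
b ^ b ++ b + b + S
b ^ b ++ b + b + A
b ^ b ++ b + b + B
b ^ b ++ b + b + C
b ^ b ++ b + b + D
b ^ b ++ b + b + b

[S [A [B [B [C [D b]]] ^ [C [D b]]]] ++ [S [A [B [C [D b]]]] + [S [A [B [C [D b]]]] + [S [A [B [C [D b]]]]]]]]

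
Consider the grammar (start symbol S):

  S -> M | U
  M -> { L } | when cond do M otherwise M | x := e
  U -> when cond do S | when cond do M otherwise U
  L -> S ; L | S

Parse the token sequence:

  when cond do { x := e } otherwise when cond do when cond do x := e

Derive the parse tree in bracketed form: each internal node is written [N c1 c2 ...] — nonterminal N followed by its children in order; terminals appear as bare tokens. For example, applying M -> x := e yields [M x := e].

[S [U when cond do [M { [L [S [M x := e]]] }] otherwise [U when cond do [S [U when cond do [S [M x := e]]]]]]]

S
U
when cond do M otherwise U
when cond do { L } otherwise U
when cond do { S } otherwise U
when cond do { M } otherwise U
when cond do { x := e } otherwise U
when cond do { x := e } otherwise when cond do S
when cond do { x := e } otherwise when cond do U
when cond do { x := e } otherwise when cond do when cond do S
when cond do { x := e } otherwise when cond do when cond do M
when cond do { x := e } otherwise when cond do when cond do x := e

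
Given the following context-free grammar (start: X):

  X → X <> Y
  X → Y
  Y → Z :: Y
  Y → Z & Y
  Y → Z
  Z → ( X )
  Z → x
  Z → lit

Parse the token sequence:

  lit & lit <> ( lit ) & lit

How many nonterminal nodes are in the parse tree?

[X [X [Y [Z lit] & [Y [Z lit]]]] <> [Y [Z ( [X [Y [Z lit]]] )] & [Y [Z lit]]]]

13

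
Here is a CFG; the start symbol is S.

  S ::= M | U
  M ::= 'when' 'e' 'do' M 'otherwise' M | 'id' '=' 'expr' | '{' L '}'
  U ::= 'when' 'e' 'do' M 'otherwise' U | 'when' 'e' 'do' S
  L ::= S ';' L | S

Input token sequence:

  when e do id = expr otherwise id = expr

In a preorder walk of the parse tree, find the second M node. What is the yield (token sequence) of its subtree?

[S [M when e do [M id = expr] otherwise [M id = expr]]]

id = expr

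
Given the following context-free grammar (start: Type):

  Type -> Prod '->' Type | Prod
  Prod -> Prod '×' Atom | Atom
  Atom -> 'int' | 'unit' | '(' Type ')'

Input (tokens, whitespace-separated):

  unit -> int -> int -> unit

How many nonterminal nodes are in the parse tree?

12

[Type [Prod [Atom unit]] -> [Type [Prod [Atom int]] -> [Type [Prod [Atom int]] -> [Type [Prod [Atom unit]]]]]]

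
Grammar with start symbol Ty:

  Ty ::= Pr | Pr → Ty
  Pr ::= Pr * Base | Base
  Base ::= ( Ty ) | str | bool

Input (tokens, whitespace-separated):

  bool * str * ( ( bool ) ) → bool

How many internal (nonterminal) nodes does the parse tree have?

[Ty [Pr [Pr [Pr [Base bool]] * [Base str]] * [Base ( [Ty [Pr [Base ( [Ty [Pr [Base bool]]] )]]] )]] → [Ty [Pr [Base bool]]]]

16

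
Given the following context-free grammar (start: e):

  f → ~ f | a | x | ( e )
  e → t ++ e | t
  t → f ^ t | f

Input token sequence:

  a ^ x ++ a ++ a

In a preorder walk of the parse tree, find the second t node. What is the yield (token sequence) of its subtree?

x

[e [t [f a] ^ [t [f x]]] ++ [e [t [f a]] ++ [e [t [f a]]]]]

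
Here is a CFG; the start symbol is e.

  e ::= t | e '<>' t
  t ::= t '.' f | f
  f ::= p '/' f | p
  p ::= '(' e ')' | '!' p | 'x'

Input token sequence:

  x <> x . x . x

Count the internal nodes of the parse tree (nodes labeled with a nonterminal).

[e [e [t [f [p x]]]] <> [t [t [t [f [p x]]] . [f [p x]]] . [f [p x]]]]

14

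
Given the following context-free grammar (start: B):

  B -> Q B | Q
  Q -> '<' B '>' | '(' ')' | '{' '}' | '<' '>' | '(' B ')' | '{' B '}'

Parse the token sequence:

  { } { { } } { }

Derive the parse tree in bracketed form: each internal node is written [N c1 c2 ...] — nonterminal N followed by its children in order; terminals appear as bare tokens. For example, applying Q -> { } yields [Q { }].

B
Q B
{ } B
{ } Q B
{ } { B } B
{ } { Q } B
{ } { { } } B
{ } { { } } Q
{ } { { } } { }

[B [Q { }] [B [Q { [B [Q { }]] }] [B [Q { }]]]]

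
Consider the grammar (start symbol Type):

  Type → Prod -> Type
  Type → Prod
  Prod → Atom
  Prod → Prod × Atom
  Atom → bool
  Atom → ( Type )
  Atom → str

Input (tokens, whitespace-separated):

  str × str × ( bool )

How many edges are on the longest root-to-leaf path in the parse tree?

6

[Type [Prod [Prod [Prod [Atom str]] × [Atom str]] × [Atom ( [Type [Prod [Atom bool]]] )]]]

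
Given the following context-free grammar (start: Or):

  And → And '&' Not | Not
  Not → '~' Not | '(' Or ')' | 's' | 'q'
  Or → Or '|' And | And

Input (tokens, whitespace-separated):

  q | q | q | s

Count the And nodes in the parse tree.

[Or [Or [Or [Or [And [Not q]]] | [And [Not q]]] | [And [Not q]]] | [And [Not s]]]

4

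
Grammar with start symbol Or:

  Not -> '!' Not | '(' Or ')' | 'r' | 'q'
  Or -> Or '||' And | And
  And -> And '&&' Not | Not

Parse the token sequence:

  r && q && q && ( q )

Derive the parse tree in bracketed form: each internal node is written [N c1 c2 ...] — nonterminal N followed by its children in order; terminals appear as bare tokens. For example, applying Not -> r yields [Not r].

Or
And
And && Not
And && Not && Not
And && Not && Not && Not
Not && Not && Not && Not
r && Not && Not && Not
r && q && Not && Not
r && q && q && Not
r && q && q && ( Or )
r && q && q && ( And )
r && q && q && ( Not )
r && q && q && ( q )

[Or [And [And [And [And [Not r]] && [Not q]] && [Not q]] && [Not ( [Or [And [Not q]]] )]]]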